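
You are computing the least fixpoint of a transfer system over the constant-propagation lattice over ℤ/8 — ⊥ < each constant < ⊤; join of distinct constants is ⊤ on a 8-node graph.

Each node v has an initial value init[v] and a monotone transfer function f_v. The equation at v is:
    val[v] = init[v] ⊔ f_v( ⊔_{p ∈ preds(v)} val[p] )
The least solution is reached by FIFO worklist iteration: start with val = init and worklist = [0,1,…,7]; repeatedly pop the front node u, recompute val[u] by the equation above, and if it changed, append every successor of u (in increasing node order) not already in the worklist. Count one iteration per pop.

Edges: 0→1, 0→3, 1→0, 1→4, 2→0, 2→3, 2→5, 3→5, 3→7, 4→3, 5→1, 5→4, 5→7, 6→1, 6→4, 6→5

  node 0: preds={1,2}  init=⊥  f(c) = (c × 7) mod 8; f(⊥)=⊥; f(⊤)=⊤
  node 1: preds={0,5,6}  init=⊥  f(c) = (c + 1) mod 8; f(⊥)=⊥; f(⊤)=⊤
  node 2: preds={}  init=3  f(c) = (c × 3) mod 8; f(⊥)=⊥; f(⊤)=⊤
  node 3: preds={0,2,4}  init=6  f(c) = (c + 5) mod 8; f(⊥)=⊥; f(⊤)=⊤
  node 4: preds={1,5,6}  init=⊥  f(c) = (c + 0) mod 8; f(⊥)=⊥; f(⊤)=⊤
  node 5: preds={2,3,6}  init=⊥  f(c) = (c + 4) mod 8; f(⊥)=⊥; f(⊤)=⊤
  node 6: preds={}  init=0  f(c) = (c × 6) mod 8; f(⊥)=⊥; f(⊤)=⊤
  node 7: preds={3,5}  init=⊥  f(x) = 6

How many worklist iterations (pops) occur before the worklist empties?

12

Trace (12 dequeues):
  [1] u=0 | in 3 | out 5 | prev ⊥ | push {}
  [2] u=1 | in ⊤ | out ⊤ | prev ⊥ | push {0}
  [3] u=2 | in ⊥ | out 3 | ==
  [4] u=3 | in ⊤ | out ⊤ | prev 6 | push {}
  [5] u=4 | in ⊤ | out ⊤ | prev ⊥ | push {3}
  [6] u=5 | in ⊤ | out ⊤ | prev ⊥ | push {1,4}
  [7] u=6 | in ⊥ | out 0 | ==
  [8] u=7 | in ⊤ | out 6 | prev ⊥ | push {}
  [9] u=0 | in ⊤ | out ⊤ | prev 5 | push {}
  [10] u=3 | in ⊤ | out ⊤ | ==
  [11] u=1 | in ⊤ | out ⊤ | ==
  [12] u=4 | in ⊤ | out ⊤ | ==

Converged values:
  [0] ⊤
  [1] ⊤
  [2] 3
  [3] ⊤
  [4] ⊤
  [5] ⊤
  [6] 0
  [7] 6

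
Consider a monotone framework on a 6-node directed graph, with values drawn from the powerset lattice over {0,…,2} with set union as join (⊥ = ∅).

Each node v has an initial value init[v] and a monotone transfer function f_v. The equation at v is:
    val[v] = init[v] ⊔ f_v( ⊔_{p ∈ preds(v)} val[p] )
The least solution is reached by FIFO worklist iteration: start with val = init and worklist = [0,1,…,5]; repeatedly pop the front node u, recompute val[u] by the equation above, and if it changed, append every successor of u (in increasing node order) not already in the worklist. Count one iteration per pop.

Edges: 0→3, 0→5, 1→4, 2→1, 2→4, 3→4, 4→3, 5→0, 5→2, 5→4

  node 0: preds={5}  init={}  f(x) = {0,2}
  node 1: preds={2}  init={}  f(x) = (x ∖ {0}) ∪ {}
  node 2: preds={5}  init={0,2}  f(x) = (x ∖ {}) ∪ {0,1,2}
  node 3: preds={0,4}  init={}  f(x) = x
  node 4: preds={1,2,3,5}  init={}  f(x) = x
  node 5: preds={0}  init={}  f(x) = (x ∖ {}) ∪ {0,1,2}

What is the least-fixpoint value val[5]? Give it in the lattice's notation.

Trace (11 dequeues):
  [1] u=0 | in {} | out {0,2} | prev {} | push {}
  [2] u=1 | in {0,2} | out {2} | prev {} | push {}
  [3] u=2 | in {} | out {0,1,2} | prev {0,2} | push {1}
  [4] u=3 | in {0,2} | out {0,2} | prev {} | push {}
  [5] u=4 | in {0,1,2} | out {0,1,2} | prev {} | push {3}
  [6] u=5 | in {0,2} | out {0,1,2} | prev {} | push {0,2,4}
  [7] u=1 | in {0,1,2} | out {1,2} | prev {2} | push {}
  [8] u=3 | in {0,1,2} | out {0,1,2} | prev {0,2} | push {}
  [9] u=0 | in {0,1,2} | out {0,2} | ==
  [10] u=2 | in {0,1,2} | out {0,1,2} | ==
  [11] u=4 | in {0,1,2} | out {0,1,2} | ==

Converged values:
  [0] {0,2}
  [1] {1,2}
  [2] {0,1,2}
  [3] {0,1,2}
  [4] {0,1,2}
  [5] {0,1,2}

{0,1,2}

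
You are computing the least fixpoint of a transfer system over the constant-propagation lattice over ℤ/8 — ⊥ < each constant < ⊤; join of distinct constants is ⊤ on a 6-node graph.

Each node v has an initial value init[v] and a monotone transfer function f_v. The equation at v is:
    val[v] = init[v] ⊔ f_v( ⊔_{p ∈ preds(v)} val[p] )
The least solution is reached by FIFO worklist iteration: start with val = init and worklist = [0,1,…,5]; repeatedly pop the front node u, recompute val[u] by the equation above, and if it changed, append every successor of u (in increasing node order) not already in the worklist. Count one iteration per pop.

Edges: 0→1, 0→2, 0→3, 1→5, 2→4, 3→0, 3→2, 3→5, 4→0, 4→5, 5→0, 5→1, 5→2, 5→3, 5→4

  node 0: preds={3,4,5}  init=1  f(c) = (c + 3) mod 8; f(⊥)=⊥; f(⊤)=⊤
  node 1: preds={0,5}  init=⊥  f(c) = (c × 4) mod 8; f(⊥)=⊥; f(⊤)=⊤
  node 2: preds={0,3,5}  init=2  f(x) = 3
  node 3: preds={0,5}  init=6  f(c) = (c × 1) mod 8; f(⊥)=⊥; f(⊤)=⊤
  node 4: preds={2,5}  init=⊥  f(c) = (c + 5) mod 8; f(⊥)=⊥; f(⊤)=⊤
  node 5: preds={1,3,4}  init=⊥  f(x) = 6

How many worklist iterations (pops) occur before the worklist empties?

Iteration log — 12 steps:
  step 1. node 0  ⊔preds=6  new=1  stable
  step 2. node 1  ⊔preds=1  new=4  old=⊥  +wl: 
  step 3. node 2  ⊔preds=⊤  new=⊤  old=2  +wl: 
  step 4. node 3  ⊔preds=1  new=⊤  old=6  +wl: 0,2
  step 5. node 4  ⊔preds=⊤  new=⊤  old=⊥  +wl: 
  step 6. node 5  ⊔preds=⊤  new=6  old=⊥  +wl: 1,3,4
  step 7. node 0  ⊔preds=⊤  new=⊤  old=1  +wl: 
  step 8. node 2  ⊔preds=⊤  new=⊤  stable
  step 9. node 1  ⊔preds=⊤  new=⊤  old=4  +wl: 5
  step 10. node 3  ⊔preds=⊤  new=⊤  stable
  step 11. node 4  ⊔preds=⊤  new=⊤  stable
  step 12. node 5  ⊔preds=⊤  new=6  stable

Least fixpoint reached:
  node 0: ⊤
  node 1: ⊤
  node 2: ⊤
  node 3: ⊤
  node 4: ⊤
  node 5: 6

12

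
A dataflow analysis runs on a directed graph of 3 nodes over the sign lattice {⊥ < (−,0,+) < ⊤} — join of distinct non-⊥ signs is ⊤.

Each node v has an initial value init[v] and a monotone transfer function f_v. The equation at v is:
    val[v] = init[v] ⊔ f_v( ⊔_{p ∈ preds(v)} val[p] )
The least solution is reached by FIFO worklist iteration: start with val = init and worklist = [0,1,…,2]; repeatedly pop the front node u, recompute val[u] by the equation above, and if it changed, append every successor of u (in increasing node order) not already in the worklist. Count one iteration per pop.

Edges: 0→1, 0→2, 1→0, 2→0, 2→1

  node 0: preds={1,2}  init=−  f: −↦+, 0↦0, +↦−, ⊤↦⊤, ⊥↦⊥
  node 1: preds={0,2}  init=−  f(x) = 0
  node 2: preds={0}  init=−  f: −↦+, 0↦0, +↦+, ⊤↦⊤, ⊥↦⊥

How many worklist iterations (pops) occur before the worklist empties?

5

Iteration log — 5 steps:
  step 1. node 0  ⊔preds=−  new=⊤  old=−  +wl: 
  step 2. node 1  ⊔preds=⊤  new=⊤  old=−  +wl: 0
  step 3. node 2  ⊔preds=⊤  new=⊤  old=−  +wl: 1
  step 4. node 0  ⊔preds=⊤  new=⊤  stable
  step 5. node 1  ⊔preds=⊤  new=⊤  stable

Least fixpoint reached:
  node 0: ⊤
  node 1: ⊤
  node 2: ⊤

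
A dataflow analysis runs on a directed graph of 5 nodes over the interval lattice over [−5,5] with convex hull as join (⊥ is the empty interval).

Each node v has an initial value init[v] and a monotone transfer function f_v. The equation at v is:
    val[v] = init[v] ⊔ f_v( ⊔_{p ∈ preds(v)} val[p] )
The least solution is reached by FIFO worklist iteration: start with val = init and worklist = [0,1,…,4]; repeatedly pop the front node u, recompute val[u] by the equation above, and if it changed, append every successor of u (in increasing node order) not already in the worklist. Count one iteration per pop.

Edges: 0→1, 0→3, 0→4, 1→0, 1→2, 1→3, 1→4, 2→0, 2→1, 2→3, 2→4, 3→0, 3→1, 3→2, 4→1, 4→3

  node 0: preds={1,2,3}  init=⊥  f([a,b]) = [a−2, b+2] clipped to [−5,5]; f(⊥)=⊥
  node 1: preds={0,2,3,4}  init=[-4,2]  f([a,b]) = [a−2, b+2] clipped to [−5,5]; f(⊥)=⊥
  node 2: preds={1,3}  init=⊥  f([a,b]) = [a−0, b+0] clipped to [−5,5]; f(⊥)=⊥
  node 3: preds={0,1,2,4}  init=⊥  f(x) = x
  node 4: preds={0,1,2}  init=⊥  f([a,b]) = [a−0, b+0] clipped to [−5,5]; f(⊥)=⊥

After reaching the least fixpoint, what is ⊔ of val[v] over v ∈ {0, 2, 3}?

Worklist (10 pops):
  #1 pop 0: in=[-4,2] → [-5,4] (was ⊥); enqueue []
  #2 pop 1: in=[-5,4] → [-5,5] (was [-4,2]); enqueue [0]
  #3 pop 2: in=[-5,5] → [-5,5] (was ⊥); enqueue [1]
  #4 pop 3: in=[-5,5] → [-5,5] (was ⊥); enqueue [2]
  #5 pop 4: in=[-5,5] → [-5,5] (was ⊥); enqueue [3]
  #6 pop 0: in=[-5,5] → [-5,5] (was [-5,4]); enqueue [4]
  #7 pop 1: in=[-5,5] → [-5,5] (no change)
  #8 pop 2: in=[-5,5] → [-5,5] (no change)
  #9 pop 3: in=[-5,5] → [-5,5] (no change)
  #10 pop 4: in=[-5,5] → [-5,5] (no change)

Fixpoint:
  val[0] = [-5,5]
  val[1] = [-5,5]
  val[2] = [-5,5]
  val[3] = [-5,5]
  val[4] = [-5,5]

[-5,5]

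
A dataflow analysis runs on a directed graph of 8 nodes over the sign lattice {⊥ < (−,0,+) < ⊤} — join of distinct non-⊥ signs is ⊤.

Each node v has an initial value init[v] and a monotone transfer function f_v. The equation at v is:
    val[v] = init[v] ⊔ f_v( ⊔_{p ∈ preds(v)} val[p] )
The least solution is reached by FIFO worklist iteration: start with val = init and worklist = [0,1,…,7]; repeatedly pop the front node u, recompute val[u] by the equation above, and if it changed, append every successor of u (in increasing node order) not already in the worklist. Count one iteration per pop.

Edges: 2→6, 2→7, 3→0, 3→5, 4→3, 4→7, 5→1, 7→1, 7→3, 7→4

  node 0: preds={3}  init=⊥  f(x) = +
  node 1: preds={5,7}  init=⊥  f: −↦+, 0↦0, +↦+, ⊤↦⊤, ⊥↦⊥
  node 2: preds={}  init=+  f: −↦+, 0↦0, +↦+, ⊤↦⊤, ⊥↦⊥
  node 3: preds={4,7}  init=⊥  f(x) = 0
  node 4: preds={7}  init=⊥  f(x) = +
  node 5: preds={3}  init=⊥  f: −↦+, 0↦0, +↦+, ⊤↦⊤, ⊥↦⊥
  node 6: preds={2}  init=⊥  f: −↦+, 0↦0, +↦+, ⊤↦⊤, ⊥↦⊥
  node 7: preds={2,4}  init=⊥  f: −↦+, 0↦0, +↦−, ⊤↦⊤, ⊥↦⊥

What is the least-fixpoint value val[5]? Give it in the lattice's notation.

Trace (12 dequeues):
  [1] u=0 | in ⊥ | out + | prev ⊥ | push {}
  [2] u=1 | in ⊥ | out ⊥ | ==
  [3] u=2 | in ⊥ | out + | ==
  [4] u=3 | in ⊥ | out 0 | prev ⊥ | push {0}
  [5] u=4 | in ⊥ | out + | prev ⊥ | push {3}
  [6] u=5 | in 0 | out 0 | prev ⊥ | push {1}
  [7] u=6 | in + | out + | prev ⊥ | push {}
  [8] u=7 | in + | out − | prev ⊥ | push {4}
  [9] u=0 | in 0 | out + | ==
  [10] u=3 | in ⊤ | out 0 | ==
  [11] u=1 | in ⊤ | out ⊤ | prev ⊥ | push {}
  [12] u=4 | in − | out + | ==

Converged values:
  [0] +
  [1] ⊤
  [2] +
  [3] 0
  [4] +
  [5] 0
  [6] +
  [7] −

0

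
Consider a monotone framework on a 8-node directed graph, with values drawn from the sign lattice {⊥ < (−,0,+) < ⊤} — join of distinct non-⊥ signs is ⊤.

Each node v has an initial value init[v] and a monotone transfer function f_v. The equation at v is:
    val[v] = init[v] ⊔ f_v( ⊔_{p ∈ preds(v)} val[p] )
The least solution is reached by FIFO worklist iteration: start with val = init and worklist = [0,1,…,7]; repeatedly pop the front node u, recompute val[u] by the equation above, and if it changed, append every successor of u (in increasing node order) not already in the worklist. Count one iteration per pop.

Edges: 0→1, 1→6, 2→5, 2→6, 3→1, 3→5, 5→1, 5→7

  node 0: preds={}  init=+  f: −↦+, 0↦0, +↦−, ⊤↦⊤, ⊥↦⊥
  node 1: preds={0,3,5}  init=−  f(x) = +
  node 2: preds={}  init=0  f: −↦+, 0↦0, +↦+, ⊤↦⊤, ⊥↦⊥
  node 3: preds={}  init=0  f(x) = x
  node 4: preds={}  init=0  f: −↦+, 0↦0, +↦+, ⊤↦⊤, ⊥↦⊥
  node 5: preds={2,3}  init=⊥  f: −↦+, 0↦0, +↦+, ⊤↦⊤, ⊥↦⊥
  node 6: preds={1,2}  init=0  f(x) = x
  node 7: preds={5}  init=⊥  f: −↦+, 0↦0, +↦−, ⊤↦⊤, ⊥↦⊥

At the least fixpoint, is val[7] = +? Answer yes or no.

Iteration log — 9 steps:
  step 1. node 0  ⊔preds=⊥  new=+  stable
  step 2. node 1  ⊔preds=⊤  new=⊤  old=−  +wl: 
  step 3. node 2  ⊔preds=⊥  new=0  stable
  step 4. node 3  ⊔preds=⊥  new=0  stable
  step 5. node 4  ⊔preds=⊥  new=0  stable
  step 6. node 5  ⊔preds=0  new=0  old=⊥  +wl: 1
  step 7. node 6  ⊔preds=⊤  new=⊤  old=0  +wl: 
  step 8. node 7  ⊔preds=0  new=0  old=⊥  +wl: 
  step 9. node 1  ⊔preds=⊤  new=⊤  stable

Least fixpoint reached:
  node 0: +
  node 1: ⊤
  node 2: 0
  node 3: 0
  node 4: 0
  node 5: 0
  node 6: ⊤
  node 7: 0

no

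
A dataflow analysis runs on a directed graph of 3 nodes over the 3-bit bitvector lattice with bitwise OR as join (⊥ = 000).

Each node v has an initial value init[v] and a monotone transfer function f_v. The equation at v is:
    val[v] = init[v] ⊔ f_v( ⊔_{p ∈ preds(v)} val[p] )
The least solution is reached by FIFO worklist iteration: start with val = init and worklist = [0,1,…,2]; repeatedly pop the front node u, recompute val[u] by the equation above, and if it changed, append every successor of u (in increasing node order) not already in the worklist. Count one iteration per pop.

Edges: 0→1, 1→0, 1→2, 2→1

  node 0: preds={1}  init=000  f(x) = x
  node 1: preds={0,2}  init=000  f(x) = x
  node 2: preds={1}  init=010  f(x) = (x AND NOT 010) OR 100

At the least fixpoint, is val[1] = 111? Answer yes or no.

Iteration log — 8 steps:
  step 1. node 0  ⊔preds=000  new=000  stable
  step 2. node 1  ⊔preds=010  new=010  old=000  +wl: 0
  step 3. node 2  ⊔preds=010  new=110  old=010  +wl: 1
  step 4. node 0  ⊔preds=010  new=010  old=000  +wl: 
  step 5. node 1  ⊔preds=110  new=110  old=010  +wl: 0,2
  step 6. node 0  ⊔preds=110  new=110  old=010  +wl: 1
  step 7. node 2  ⊔preds=110  new=110  stable
  step 8. node 1  ⊔preds=110  new=110  stable

Least fixpoint reached:
  node 0: 110
  node 1: 110
  node 2: 110

no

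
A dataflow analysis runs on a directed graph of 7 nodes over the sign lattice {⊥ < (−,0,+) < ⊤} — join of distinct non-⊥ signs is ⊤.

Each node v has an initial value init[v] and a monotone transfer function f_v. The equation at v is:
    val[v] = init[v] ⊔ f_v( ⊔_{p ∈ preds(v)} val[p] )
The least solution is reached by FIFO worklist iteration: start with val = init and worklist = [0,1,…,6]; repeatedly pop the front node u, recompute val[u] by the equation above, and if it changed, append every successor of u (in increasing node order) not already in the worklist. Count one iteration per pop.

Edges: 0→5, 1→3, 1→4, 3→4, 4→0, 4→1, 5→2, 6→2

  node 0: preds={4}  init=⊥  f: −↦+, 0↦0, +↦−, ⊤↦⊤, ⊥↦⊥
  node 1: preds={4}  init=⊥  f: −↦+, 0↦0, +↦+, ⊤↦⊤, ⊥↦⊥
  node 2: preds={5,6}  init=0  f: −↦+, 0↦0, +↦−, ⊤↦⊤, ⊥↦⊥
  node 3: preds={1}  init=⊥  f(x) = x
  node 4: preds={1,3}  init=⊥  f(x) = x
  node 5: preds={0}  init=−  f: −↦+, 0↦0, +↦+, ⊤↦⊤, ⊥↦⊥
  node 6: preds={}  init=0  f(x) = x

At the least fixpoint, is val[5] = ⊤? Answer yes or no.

Worklist (7 pops):
  #1 pop 0: in=⊥ → ⊥ (no change)
  #2 pop 1: in=⊥ → ⊥ (no change)
  #3 pop 2: in=⊤ → ⊤ (was 0); enqueue []
  #4 pop 3: in=⊥ → ⊥ (no change)
  #5 pop 4: in=⊥ → ⊥ (no change)
  #6 pop 5: in=⊥ → − (no change)
  #7 pop 6: in=⊥ → 0 (no change)

Fixpoint:
  val[0] = ⊥
  val[1] = ⊥
  val[2] = ⊤
  val[3] = ⊥
  val[4] = ⊥
  val[5] = −
  val[6] = 0

no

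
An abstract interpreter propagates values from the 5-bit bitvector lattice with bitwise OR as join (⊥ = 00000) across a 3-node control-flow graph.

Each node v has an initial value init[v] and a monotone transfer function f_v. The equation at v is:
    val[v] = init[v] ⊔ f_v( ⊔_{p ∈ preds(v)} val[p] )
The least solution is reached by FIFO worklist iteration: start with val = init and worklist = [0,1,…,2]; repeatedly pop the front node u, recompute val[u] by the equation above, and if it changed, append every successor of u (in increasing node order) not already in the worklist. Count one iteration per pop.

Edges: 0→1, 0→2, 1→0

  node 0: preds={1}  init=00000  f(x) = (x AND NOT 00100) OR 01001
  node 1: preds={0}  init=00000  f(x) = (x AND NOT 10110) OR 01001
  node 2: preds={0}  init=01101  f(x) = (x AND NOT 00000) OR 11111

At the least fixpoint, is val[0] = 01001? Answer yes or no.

Iteration log — 4 steps:
  step 1. node 0  ⊔preds=00000  new=01001  old=00000  +wl: 
  step 2. node 1  ⊔preds=01001  new=01001  old=00000  +wl: 0
  step 3. node 2  ⊔preds=01001  new=11111  old=01101  +wl: 
  step 4. node 0  ⊔preds=01001  new=01001  stable

Least fixpoint reached:
  node 0: 01001
  node 1: 01001
  node 2: 11111

yes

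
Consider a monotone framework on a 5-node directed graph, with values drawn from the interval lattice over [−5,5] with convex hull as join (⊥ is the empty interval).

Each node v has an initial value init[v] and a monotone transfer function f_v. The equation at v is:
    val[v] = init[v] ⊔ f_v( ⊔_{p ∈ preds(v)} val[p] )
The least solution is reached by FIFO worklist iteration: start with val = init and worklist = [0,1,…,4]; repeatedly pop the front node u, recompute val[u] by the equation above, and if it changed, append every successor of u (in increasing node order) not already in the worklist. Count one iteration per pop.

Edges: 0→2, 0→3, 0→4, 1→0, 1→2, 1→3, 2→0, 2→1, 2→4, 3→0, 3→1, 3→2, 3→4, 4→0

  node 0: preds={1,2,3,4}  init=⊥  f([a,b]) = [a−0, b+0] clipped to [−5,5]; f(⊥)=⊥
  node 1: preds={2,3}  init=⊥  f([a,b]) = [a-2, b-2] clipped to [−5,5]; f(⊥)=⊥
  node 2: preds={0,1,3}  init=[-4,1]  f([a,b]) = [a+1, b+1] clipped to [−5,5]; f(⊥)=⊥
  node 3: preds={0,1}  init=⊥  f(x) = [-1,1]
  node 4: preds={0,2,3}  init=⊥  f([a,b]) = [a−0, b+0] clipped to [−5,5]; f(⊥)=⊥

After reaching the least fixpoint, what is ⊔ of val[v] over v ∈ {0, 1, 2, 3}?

Iteration log — 26 steps:
  step 1. node 0  ⊔preds=[-4,1]  new=[-4,1]  old=⊥  +wl: 
  step 2. node 1  ⊔preds=[-4,1]  new=[-5,-1]  old=⊥  +wl: 0
  step 3. node 2  ⊔preds=[-5,1]  new=[-4,2]  old=[-4,1]  +wl: 1
  step 4. node 3  ⊔preds=[-5,1]  new=[-1,1]  old=⊥  +wl: 2
  step 5. node 4  ⊔preds=[-4,2]  new=[-4,2]  old=⊥  +wl: 
  step 6. node 0  ⊔preds=[-5,2]  new=[-5,2]  old=[-4,1]  +wl: 3,4
  step 7. node 1  ⊔preds=[-4,2]  new=[-5,0]  old=[-5,-1]  +wl: 0
  step 8. node 2  ⊔preds=[-5,2]  new=[-4,3]  old=[-4,2]  +wl: 1
  step 9. node 3  ⊔preds=[-5,2]  new=[-1,1]  stable
  step 10. node 4  ⊔preds=[-5,3]  new=[-5,3]  old=[-4,2]  +wl: 
  step 11. node 0  ⊔preds=[-5,3]  new=[-5,3]  old=[-5,2]  +wl: 2,3,4
  step 12. node 1  ⊔preds=[-4,3]  new=[-5,1]  old=[-5,0]  +wl: 0
  step 13. node 2  ⊔preds=[-5,3]  new=[-4,4]  old=[-4,3]  +wl: 1
  step 14. node 3  ⊔preds=[-5,3]  new=[-1,1]  stable
  step 15. node 4  ⊔preds=[-5,4]  new=[-5,4]  old=[-5,3]  +wl: 
  step 16. node 0  ⊔preds=[-5,4]  new=[-5,4]  old=[-5,3]  +wl: 2,3,4
  step 17. node 1  ⊔preds=[-4,4]  new=[-5,2]  old=[-5,1]  +wl: 0
  step 18. node 2  ⊔preds=[-5,4]  new=[-4,5]  old=[-4,4]  +wl: 1
  step 19. node 3  ⊔preds=[-5,4]  new=[-1,1]  stable
  step 20. node 4  ⊔preds=[-5,5]  new=[-5,5]  old=[-5,4]  +wl: 
  step 21. node 0  ⊔preds=[-5,5]  new=[-5,5]  old=[-5,4]  +wl: 2,3,4
  step 22. node 1  ⊔preds=[-4,5]  new=[-5,3]  old=[-5,2]  +wl: 0
  step 23. node 2  ⊔preds=[-5,5]  new=[-4,5]  stable
  step 24. node 3  ⊔preds=[-5,5]  new=[-1,1]  stable
  step 25. node 4  ⊔preds=[-5,5]  new=[-5,5]  stable
  step 26. node 0  ⊔preds=[-5,5]  new=[-5,5]  stable

Least fixpoint reached:
  node 0: [-5,5]
  node 1: [-5,3]
  node 2: [-4,5]
  node 3: [-1,1]
  node 4: [-5,5]

[-5,5]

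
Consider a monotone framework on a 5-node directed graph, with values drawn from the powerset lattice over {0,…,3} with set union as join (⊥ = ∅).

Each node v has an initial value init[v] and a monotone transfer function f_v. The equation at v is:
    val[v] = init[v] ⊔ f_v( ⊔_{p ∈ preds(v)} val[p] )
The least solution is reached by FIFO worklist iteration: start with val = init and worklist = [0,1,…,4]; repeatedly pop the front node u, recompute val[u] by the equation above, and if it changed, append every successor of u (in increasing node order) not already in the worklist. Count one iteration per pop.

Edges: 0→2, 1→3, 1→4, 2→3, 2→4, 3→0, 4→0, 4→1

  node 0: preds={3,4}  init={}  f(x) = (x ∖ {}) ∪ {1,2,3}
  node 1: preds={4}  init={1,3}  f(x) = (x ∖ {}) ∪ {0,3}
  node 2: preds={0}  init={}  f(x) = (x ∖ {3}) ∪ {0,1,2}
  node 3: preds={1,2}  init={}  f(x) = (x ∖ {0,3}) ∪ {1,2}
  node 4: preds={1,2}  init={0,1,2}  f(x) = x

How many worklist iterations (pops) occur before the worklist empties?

7

Trace (7 dequeues):
  [1] u=0 | in {0,1,2} | out {0,1,2,3} | prev {} | push {}
  [2] u=1 | in {0,1,2} | out {0,1,2,3} | prev {1,3} | push {}
  [3] u=2 | in {0,1,2,3} | out {0,1,2} | prev {} | push {}
  [4] u=3 | in {0,1,2,3} | out {1,2} | prev {} | push {0}
  [5] u=4 | in {0,1,2,3} | out {0,1,2,3} | prev {0,1,2} | push {1}
  [6] u=0 | in {0,1,2,3} | out {0,1,2,3} | ==
  [7] u=1 | in {0,1,2,3} | out {0,1,2,3} | ==

Converged values:
  [0] {0,1,2,3}
  [1] {0,1,2,3}
  [2] {0,1,2}
  [3] {1,2}
  [4] {0,1,2,3}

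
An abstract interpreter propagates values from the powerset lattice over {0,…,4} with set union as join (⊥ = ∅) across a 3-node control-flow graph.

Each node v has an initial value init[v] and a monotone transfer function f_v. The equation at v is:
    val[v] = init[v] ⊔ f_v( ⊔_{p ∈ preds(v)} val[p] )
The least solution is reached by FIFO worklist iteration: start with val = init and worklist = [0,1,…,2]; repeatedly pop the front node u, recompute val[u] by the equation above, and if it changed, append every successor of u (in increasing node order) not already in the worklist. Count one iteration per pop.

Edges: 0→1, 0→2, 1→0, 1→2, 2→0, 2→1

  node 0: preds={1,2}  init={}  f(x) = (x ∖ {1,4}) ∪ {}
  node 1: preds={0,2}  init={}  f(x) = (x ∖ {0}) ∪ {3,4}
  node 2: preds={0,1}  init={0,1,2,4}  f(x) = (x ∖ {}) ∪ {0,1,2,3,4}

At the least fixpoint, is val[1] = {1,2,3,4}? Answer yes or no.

yes

Iteration log — 6 steps:
  step 1. node 0  ⊔preds={0,1,2,4}  new={0,2}  old={}  +wl: 
  step 2. node 1  ⊔preds={0,1,2,4}  new={1,2,3,4}  old={}  +wl: 0
  step 3. node 2  ⊔preds={0,1,2,3,4}  new={0,1,2,3,4}  old={0,1,2,4}  +wl: 1
  step 4. node 0  ⊔preds={0,1,2,3,4}  new={0,2,3}  old={0,2}  +wl: 2
  step 5. node 1  ⊔preds={0,1,2,3,4}  new={1,2,3,4}  stable
  step 6. node 2  ⊔preds={0,1,2,3,4}  new={0,1,2,3,4}  stable

Least fixpoint reached:
  node 0: {0,2,3}
  node 1: {1,2,3,4}
  node 2: {0,1,2,3,4}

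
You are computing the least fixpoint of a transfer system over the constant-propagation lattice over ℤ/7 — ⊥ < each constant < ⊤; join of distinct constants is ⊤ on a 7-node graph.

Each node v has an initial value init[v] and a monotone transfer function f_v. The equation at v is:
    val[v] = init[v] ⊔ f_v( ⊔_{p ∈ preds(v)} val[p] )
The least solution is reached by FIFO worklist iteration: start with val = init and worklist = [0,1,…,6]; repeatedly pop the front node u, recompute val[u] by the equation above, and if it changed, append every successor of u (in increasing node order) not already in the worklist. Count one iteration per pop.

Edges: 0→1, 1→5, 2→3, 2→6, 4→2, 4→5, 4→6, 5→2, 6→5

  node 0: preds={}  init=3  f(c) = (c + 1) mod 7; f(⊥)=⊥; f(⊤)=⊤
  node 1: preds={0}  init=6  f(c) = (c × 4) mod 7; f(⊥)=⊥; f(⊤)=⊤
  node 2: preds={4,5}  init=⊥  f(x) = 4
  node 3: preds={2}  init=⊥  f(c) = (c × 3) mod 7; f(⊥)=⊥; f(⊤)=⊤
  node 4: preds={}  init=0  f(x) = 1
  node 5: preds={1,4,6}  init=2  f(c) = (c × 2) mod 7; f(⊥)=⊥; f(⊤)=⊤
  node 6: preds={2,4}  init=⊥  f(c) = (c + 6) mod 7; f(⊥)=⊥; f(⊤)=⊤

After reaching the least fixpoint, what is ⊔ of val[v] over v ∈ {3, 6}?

⊤

Iteration log — 9 steps:
  step 1. node 0  ⊔preds=⊥  new=3  stable
  step 2. node 1  ⊔preds=3  new=⊤  old=6  +wl: 
  step 3. node 2  ⊔preds=⊤  new=4  old=⊥  +wl: 
  step 4. node 3  ⊔preds=4  new=5  old=⊥  +wl: 
  step 5. node 4  ⊔preds=⊥  new=⊤  old=0  +wl: 2
  step 6. node 5  ⊔preds=⊤  new=⊤  old=2  +wl: 
  step 7. node 6  ⊔preds=⊤  new=⊤  old=⊥  +wl: 5
  step 8. node 2  ⊔preds=⊤  new=4  stable
  step 9. node 5  ⊔preds=⊤  new=⊤  stable

Least fixpoint reached:
  node 0: 3
  node 1: ⊤
  node 2: 4
  node 3: 5
  node 4: ⊤
  node 5: ⊤
  node 6: ⊤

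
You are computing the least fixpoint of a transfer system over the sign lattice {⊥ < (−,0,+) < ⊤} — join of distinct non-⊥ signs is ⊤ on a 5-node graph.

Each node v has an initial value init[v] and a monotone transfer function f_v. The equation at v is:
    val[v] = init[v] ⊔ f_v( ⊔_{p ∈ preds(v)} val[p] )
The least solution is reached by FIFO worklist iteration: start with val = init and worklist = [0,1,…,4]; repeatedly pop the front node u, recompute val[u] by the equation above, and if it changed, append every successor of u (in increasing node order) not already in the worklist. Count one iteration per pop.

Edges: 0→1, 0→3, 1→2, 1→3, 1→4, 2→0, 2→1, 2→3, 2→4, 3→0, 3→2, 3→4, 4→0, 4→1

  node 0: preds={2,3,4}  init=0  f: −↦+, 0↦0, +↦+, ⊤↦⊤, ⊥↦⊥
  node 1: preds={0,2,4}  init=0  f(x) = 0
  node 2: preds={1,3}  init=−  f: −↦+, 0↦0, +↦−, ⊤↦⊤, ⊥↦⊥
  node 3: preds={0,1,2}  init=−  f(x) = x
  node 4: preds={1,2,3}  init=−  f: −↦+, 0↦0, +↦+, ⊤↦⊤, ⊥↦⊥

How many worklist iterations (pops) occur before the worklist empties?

8

Trace (8 dequeues):
  [1] u=0 | in − | out ⊤ | prev 0 | push {}
  [2] u=1 | in ⊤ | out 0 | ==
  [3] u=2 | in ⊤ | out ⊤ | prev − | push {0,1}
  [4] u=3 | in ⊤ | out ⊤ | prev − | push {2}
  [5] u=4 | in ⊤ | out ⊤ | prev − | push {}
  [6] u=0 | in ⊤ | out ⊤ | ==
  [7] u=1 | in ⊤ | out 0 | ==
  [8] u=2 | in ⊤ | out ⊤ | ==

Converged values:
  [0] ⊤
  [1] 0
  [2] ⊤
  [3] ⊤
  [4] ⊤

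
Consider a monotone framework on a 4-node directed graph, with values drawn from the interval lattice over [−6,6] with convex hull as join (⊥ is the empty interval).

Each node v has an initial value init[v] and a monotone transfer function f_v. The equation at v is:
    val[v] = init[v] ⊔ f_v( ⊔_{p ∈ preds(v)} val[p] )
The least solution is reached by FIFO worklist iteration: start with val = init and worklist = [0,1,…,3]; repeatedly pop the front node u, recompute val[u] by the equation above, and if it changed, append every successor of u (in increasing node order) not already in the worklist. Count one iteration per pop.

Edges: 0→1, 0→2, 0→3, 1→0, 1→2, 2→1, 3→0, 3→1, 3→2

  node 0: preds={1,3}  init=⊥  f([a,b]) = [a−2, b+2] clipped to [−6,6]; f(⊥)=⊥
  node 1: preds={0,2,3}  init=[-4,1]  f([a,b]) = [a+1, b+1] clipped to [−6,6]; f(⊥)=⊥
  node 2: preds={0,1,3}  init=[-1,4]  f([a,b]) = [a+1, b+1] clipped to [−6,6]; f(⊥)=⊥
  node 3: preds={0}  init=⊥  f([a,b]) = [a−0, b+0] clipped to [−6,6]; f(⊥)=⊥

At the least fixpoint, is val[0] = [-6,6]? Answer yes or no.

Worklist (11 pops):
  #1 pop 0: in=[-4,1] → [-6,3] (was ⊥); enqueue []
  #2 pop 1: in=[-6,4] → [-5,5] (was [-4,1]); enqueue [0]
  #3 pop 2: in=[-6,5] → [-5,6] (was [-1,4]); enqueue [1]
  #4 pop 3: in=[-6,3] → [-6,3] (was ⊥); enqueue [2]
  #5 pop 0: in=[-6,5] → [-6,6] (was [-6,3]); enqueue [3]
  #6 pop 1: in=[-6,6] → [-5,6] (was [-5,5]); enqueue [0]
  #7 pop 2: in=[-6,6] → [-5,6] (no change)
  #8 pop 3: in=[-6,6] → [-6,6] (was [-6,3]); enqueue [1,2]
  #9 pop 0: in=[-6,6] → [-6,6] (no change)
  #10 pop 1: in=[-6,6] → [-5,6] (no change)
  #11 pop 2: in=[-6,6] → [-5,6] (no change)

Fixpoint:
  val[0] = [-6,6]
  val[1] = [-5,6]
  val[2] = [-5,6]
  val[3] = [-6,6]

yes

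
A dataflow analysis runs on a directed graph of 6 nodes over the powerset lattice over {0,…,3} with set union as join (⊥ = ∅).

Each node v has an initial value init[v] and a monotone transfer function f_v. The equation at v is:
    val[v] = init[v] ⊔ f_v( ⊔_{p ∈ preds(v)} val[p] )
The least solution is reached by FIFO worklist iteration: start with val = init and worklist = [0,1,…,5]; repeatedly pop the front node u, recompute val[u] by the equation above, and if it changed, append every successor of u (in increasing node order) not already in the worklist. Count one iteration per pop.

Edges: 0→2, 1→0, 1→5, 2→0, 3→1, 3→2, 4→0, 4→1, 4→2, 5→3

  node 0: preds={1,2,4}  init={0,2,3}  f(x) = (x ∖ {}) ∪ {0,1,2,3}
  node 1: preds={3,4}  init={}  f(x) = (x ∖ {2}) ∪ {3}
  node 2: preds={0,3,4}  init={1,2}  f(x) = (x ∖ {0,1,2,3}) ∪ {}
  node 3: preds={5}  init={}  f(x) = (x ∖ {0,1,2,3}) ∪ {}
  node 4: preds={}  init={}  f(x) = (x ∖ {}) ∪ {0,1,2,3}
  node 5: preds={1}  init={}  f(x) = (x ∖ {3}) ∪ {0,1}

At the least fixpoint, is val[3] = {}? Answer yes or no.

yes

Trace (12 dequeues):
  [1] u=0 | in {1,2} | out {0,1,2,3} | prev {0,2,3} | push {}
  [2] u=1 | in {} | out {3} | prev {} | push {0}
  [3] u=2 | in {0,1,2,3} | out {1,2} | ==
  [4] u=3 | in {} | out {} | ==
  [5] u=4 | in {} | out {0,1,2,3} | prev {} | push {1,2}
  [6] u=5 | in {3} | out {0,1} | prev {} | push {3}
  [7] u=0 | in {0,1,2,3} | out {0,1,2,3} | ==
  [8] u=1 | in {0,1,2,3} | out {0,1,3} | prev {3} | push {0,5}
  [9] u=2 | in {0,1,2,3} | out {1,2} | ==
  [10] u=3 | in {0,1} | out {} | ==
  [11] u=0 | in {0,1,2,3} | out {0,1,2,3} | ==
  [12] u=5 | in {0,1,3} | out {0,1} | ==

Converged values:
  [0] {0,1,2,3}
  [1] {0,1,3}
  [2] {1,2}
  [3] {}
  [4] {0,1,2,3}
  [5] {0,1}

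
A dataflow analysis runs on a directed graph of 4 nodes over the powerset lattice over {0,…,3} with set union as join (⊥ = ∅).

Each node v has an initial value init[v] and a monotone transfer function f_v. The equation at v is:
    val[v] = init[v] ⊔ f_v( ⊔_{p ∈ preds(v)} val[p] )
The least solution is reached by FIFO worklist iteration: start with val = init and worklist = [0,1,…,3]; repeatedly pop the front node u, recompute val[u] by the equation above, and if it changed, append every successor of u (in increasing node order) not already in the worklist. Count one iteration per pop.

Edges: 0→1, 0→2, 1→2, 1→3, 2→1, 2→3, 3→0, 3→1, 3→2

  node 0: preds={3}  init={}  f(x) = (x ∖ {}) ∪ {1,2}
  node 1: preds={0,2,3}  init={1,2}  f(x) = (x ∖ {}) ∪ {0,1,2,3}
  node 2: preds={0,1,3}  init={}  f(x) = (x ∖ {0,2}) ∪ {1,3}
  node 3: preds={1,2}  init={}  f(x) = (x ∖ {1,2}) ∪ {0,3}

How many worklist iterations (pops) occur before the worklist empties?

8

Trace (8 dequeues):
  [1] u=0 | in {} | out {1,2} | prev {} | push {}
  [2] u=1 | in {1,2} | out {0,1,2,3} | prev {1,2} | push {}
  [3] u=2 | in {0,1,2,3} | out {1,3} | prev {} | push {1}
  [4] u=3 | in {0,1,2,3} | out {0,3} | prev {} | push {0,2}
  [5] u=1 | in {0,1,2,3} | out {0,1,2,3} | ==
  [6] u=0 | in {0,3} | out {0,1,2,3} | prev {1,2} | push {1}
  [7] u=2 | in {0,1,2,3} | out {1,3} | ==
  [8] u=1 | in {0,1,2,3} | out {0,1,2,3} | ==

Converged values:
  [0] {0,1,2,3}
  [1] {0,1,2,3}
  [2] {1,3}
  [3] {0,3}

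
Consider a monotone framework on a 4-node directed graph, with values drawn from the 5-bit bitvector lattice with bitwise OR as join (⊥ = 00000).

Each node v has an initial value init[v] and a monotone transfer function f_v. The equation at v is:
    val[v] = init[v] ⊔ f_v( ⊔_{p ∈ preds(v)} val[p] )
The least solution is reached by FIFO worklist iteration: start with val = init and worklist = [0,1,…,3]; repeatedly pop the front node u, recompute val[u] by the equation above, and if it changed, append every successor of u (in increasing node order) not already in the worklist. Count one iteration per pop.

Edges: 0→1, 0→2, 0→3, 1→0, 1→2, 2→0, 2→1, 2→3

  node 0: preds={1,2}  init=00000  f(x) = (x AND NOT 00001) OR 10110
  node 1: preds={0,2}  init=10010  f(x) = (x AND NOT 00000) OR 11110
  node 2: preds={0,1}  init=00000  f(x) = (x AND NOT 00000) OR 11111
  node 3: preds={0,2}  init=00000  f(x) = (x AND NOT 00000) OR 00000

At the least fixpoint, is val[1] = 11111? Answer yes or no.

yes

Iteration log — 9 steps:
  step 1. node 0  ⊔preds=10010  new=10110  old=00000  +wl: 
  step 2. node 1  ⊔preds=10110  new=11110  old=10010  +wl: 0
  step 3. node 2  ⊔preds=11110  new=11111  old=00000  +wl: 1
  step 4. node 3  ⊔preds=11111  new=11111  old=00000  +wl: 
  step 5. node 0  ⊔preds=11111  new=11110  old=10110  +wl: 2,3
  step 6. node 1  ⊔preds=11111  new=11111  old=11110  +wl: 0
  step 7. node 2  ⊔preds=11111  new=11111  stable
  step 8. node 3  ⊔preds=11111  new=11111  stable
  step 9. node 0  ⊔preds=11111  new=11110  stable

Least fixpoint reached:
  node 0: 11110
  node 1: 11111
  node 2: 11111
  node 3: 11111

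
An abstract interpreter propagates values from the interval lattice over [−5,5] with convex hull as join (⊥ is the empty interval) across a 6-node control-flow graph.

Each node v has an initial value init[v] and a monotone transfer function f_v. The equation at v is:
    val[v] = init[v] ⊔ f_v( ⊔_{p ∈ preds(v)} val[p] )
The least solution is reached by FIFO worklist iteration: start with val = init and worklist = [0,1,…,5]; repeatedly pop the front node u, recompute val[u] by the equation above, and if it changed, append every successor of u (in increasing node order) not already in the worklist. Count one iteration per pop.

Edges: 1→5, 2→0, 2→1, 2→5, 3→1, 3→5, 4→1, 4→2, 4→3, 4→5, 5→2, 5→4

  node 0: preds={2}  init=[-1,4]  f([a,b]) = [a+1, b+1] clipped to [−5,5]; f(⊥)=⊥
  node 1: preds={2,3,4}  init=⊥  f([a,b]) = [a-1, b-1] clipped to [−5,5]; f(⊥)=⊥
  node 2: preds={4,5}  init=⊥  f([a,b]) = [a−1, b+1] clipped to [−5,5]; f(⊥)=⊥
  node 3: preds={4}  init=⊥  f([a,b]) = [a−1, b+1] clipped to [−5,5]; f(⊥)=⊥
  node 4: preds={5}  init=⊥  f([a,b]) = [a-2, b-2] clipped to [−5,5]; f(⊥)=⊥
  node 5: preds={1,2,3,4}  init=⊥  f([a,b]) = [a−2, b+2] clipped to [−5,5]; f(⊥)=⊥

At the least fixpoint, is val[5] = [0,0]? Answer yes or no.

no

Worklist (6 pops):
  #1 pop 0: in=⊥ → [-1,4] (no change)
  #2 pop 1: in=⊥ → ⊥ (no change)
  #3 pop 2: in=⊥ → ⊥ (no change)
  #4 pop 3: in=⊥ → ⊥ (no change)
  #5 pop 4: in=⊥ → ⊥ (no change)
  #6 pop 5: in=⊥ → ⊥ (no change)

Fixpoint:
  val[0] = [-1,4]
  val[1] = ⊥
  val[2] = ⊥
  val[3] = ⊥
  val[4] = ⊥
  val[5] = ⊥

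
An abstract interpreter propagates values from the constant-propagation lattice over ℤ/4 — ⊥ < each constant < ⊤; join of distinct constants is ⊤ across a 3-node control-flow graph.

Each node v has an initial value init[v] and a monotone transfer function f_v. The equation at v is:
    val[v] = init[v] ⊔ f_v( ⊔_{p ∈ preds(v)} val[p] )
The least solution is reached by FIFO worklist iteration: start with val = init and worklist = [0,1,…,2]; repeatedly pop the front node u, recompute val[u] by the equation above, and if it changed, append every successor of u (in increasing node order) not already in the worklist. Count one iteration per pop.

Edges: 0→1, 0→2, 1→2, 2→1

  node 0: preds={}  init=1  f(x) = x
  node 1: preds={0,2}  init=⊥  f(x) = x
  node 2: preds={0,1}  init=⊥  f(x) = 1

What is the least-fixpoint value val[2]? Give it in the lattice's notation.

1

Trace (4 dequeues):
  [1] u=0 | in ⊥ | out 1 | ==
  [2] u=1 | in 1 | out 1 | prev ⊥ | push {}
  [3] u=2 | in 1 | out 1 | prev ⊥ | push {1}
  [4] u=1 | in 1 | out 1 | ==

Converged values:
  [0] 1
  [1] 1
  [2] 1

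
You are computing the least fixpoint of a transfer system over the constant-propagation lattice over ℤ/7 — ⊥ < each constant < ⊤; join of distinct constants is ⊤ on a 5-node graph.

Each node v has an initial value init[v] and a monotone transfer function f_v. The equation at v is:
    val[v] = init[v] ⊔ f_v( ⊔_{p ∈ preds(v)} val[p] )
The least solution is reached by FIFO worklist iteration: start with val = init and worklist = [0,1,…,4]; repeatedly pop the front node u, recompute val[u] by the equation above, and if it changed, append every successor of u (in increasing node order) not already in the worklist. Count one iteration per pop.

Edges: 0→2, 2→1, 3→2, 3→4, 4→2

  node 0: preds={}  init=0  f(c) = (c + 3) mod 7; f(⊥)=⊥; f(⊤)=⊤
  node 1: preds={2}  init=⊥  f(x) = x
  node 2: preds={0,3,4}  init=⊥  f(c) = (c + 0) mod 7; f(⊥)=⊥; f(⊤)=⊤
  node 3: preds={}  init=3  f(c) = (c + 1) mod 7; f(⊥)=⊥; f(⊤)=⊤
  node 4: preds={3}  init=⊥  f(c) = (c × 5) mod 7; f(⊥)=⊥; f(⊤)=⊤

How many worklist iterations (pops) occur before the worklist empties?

Trace (7 dequeues):
  [1] u=0 | in ⊥ | out 0 | ==
  [2] u=1 | in ⊥ | out ⊥ | ==
  [3] u=2 | in ⊤ | out ⊤ | prev ⊥ | push {1}
  [4] u=3 | in ⊥ | out 3 | ==
  [5] u=4 | in 3 | out 1 | prev ⊥ | push {2}
  [6] u=1 | in ⊤ | out ⊤ | prev ⊥ | push {}
  [7] u=2 | in ⊤ | out ⊤ | ==

Converged values:
  [0] 0
  [1] ⊤
  [2] ⊤
  [3] 3
  [4] 1

7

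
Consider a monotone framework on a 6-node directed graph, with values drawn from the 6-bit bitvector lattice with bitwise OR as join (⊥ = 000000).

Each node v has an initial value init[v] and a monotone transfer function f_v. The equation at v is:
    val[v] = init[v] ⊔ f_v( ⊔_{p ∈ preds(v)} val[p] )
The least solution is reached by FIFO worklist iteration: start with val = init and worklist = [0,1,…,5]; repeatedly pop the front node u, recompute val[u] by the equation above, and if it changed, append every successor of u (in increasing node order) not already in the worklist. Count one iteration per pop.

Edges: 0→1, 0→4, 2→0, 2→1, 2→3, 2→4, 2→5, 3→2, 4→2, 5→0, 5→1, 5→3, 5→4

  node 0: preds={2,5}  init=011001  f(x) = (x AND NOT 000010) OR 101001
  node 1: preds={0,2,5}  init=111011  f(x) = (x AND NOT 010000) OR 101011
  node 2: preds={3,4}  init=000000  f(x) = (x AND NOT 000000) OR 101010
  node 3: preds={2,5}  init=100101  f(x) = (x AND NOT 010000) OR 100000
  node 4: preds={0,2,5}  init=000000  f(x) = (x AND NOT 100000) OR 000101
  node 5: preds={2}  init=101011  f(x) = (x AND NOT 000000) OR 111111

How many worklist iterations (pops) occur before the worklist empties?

Iteration log — 14 steps:
  step 1. node 0  ⊔preds=101011  new=111001  old=011001  +wl: 
  step 2. node 1  ⊔preds=111011  new=111011  stable
  step 3. node 2  ⊔preds=100101  new=101111  old=000000  +wl: 0,1
  step 4. node 3  ⊔preds=101111  new=101111  old=100101  +wl: 2
  step 5. node 4  ⊔preds=111111  new=011111  old=000000  +wl: 
  step 6. node 5  ⊔preds=101111  new=111111  old=101011  +wl: 3,4
  step 7. node 0  ⊔preds=111111  new=111101  old=111001  +wl: 
  step 8. node 1  ⊔preds=111111  new=111111  old=111011  +wl: 
  step 9. node 2  ⊔preds=111111  new=111111  old=101111  +wl: 0,1,5
  step 10. node 3  ⊔preds=111111  new=101111  stable
  step 11. node 4  ⊔preds=111111  new=011111  stable
  step 12. node 0  ⊔preds=111111  new=111101  stable
  step 13. node 1  ⊔preds=111111  new=111111  stable
  step 14. node 5  ⊔preds=111111  new=111111  stable

Least fixpoint reached:
  node 0: 111101
  node 1: 111111
  node 2: 111111
  node 3: 101111
  node 4: 011111
  node 5: 111111

14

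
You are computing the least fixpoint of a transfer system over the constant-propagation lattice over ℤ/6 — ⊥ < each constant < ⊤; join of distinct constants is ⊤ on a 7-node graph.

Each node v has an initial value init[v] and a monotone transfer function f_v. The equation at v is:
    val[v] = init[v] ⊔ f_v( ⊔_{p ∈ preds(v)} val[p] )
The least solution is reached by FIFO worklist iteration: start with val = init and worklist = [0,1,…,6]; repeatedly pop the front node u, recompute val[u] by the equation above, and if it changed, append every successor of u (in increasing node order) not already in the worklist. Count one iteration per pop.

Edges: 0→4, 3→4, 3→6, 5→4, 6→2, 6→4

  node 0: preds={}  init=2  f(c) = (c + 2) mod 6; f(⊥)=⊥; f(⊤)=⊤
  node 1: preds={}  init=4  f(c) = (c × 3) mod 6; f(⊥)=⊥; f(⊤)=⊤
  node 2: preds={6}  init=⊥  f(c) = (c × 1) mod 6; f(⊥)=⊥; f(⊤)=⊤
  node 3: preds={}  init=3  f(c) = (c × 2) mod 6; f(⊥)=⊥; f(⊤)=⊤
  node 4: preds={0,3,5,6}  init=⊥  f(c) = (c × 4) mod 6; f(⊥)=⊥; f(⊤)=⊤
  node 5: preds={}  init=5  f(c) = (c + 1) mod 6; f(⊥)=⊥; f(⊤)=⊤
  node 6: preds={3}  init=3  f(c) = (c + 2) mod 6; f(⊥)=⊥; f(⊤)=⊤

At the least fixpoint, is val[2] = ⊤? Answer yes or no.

yes

Worklist (9 pops):
  #1 pop 0: in=⊥ → 2 (no change)
  #2 pop 1: in=⊥ → 4 (no change)
  #3 pop 2: in=3 → 3 (was ⊥); enqueue []
  #4 pop 3: in=⊥ → 3 (no change)
  #5 pop 4: in=⊤ → ⊤ (was ⊥); enqueue []
  #6 pop 5: in=⊥ → 5 (no change)
  #7 pop 6: in=3 → ⊤ (was 3); enqueue [2,4]
  #8 pop 2: in=⊤ → ⊤ (was 3); enqueue []
  #9 pop 4: in=⊤ → ⊤ (no change)

Fixpoint:
  val[0] = 2
  val[1] = 4
  val[2] = ⊤
  val[3] = 3
  val[4] = ⊤
  val[5] = 5
  val[6] = ⊤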